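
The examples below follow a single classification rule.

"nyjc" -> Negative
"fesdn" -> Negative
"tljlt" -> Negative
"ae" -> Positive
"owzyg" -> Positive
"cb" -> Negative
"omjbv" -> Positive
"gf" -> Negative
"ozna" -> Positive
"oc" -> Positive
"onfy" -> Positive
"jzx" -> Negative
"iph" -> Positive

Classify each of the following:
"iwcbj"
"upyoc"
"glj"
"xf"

Positive, Positive, Negative, Negative

Rule: starts with a vowel. This holds for each 'Positive' example and fails for each 'Negative' one.
"iwcbj": starts with 'i', meets the rule → Positive. "upyoc": starts with 'u', meets the rule → Positive. "glj": starts with 'g', fails the rule → Negative. "xf": starts with 'x', fails the rule → Negative.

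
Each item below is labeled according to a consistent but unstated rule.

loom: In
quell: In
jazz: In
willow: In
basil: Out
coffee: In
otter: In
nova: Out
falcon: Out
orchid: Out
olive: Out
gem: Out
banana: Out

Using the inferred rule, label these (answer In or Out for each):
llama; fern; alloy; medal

In, Out, In, Out

All 'In' examples share one property — has a double letter — and every 'Out' example lacks it.
llama: 'll' doubled, matches → In. fern: no doubled letter, doesn't qualify → Out. alloy: 'll' doubled, matches → In. medal: no doubled letter, doesn't qualify → Out.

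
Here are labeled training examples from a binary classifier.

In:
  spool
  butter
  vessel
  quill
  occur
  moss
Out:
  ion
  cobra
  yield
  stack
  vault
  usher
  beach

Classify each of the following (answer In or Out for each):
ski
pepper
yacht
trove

Out, In, Out, Out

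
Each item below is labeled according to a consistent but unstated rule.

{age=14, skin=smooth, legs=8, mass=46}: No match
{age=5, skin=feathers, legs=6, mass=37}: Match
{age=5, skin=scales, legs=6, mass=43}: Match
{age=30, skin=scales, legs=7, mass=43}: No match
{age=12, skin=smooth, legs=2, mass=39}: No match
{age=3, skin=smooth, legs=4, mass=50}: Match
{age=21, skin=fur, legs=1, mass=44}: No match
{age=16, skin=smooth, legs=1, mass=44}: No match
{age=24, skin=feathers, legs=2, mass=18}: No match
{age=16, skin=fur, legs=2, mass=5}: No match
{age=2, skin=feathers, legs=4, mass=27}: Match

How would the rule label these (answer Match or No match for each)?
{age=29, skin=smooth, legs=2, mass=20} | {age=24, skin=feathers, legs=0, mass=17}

The common property of the 'Match' items is: age ≤ 5. No 'No match' item has it.
{age=29, skin=smooth, legs=2, mass=20} → age = 29 → No match. {age=24, skin=feathers, legs=0, mass=17} → age = 24 → No match.

No match, No match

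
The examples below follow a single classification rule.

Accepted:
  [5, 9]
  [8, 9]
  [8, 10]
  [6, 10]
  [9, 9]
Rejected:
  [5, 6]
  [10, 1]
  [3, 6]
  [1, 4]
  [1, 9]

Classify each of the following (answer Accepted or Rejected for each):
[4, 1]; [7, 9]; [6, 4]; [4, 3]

A rule that fits every label: sum ≥ 14 — true of each 'Accepted' example, false of each 'Rejected' one.
[4, 1] — 4+1 = 5, hence Rejected. [7, 9] — 7+9 = 16, hence Accepted. [6, 4] — 6+4 = 10, hence Rejected. [4, 3] — 4+3 = 7, hence Rejected.

Rejected, Accepted, Rejected, Rejected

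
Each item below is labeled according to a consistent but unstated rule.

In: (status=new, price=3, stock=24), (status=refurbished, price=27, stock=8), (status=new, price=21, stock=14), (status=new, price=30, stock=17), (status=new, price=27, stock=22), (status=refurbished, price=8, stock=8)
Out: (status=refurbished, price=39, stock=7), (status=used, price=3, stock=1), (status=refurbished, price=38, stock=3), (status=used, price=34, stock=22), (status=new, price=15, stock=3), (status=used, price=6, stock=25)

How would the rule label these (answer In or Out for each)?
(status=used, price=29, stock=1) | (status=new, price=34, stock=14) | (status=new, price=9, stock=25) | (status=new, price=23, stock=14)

Out, In, In, In

Every 'In' example satisfies: status is not used AND stock ≥ 8. None of the 'Out' examples do.
(status=used, price=29, stock=1): Out (status is used, stock = 1). (status=new, price=34, stock=14): In (status is new, stock = 14). (status=new, price=9, stock=25): In (status is new, stock = 25). (status=new, price=23, stock=14): In (status is new, stock = 14).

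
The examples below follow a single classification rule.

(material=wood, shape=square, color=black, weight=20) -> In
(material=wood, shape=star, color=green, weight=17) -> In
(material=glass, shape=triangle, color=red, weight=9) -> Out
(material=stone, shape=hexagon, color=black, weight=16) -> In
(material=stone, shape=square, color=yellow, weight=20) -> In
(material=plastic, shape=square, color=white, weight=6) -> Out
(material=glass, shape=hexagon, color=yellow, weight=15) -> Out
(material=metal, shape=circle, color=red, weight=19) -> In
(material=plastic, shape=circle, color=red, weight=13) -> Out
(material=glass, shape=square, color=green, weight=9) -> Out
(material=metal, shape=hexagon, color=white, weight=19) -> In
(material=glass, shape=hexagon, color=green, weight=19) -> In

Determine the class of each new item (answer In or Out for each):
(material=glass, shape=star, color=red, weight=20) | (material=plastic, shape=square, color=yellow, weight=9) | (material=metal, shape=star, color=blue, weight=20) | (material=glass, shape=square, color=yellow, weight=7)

In, Out, In, Out

The simplest hypothesis consistent with all the labels is: weight ≥ 16.
(material=glass, shape=star, color=red, weight=20): In (weight = 20). (material=plastic, shape=square, color=yellow, weight=9): Out (weight = 9). (material=metal, shape=star, color=blue, weight=20): In (weight = 20). (material=glass, shape=square, color=yellow, weight=7): Out (weight = 7).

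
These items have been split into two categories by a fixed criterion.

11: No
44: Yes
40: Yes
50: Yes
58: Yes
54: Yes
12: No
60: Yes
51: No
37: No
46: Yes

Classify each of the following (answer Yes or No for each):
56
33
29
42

The classifier is using: even AND at least 37.
56: Yes (56 is even, 56 ≥ 37).
33: No (33 is odd, 33 < 37).
29: No (29 is odd, 29 < 37).
42: Yes (42 is even, 42 ≥ 37).

Yes, No, No, Yes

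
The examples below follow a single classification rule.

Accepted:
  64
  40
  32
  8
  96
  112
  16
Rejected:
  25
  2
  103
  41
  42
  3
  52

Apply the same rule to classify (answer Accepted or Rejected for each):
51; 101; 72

The distinguishing property — multiple of 8 — holds for all the 'Accepted' cases and none of the 'Rejected' cases.
51 → 51 = 8·6 + 3 → Rejected.
101 → 101 = 8·12 + 5 → Rejected.
72 → 72 = 8·9 → Accepted.

Rejected, Rejected, Accepted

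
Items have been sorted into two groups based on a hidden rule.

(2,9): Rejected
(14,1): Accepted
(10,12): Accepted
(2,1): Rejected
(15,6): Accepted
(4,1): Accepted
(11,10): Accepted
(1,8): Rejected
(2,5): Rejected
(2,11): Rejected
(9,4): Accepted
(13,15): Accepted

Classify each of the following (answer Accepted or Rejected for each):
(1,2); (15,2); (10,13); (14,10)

The common property of the 'Accepted' items is: first ≥ 4. No 'Rejected' item has it.
(1,2): first 1, does not pass → Rejected. (15,2): first 15, satisfies this → Accepted. (10,13): first 10, satisfies this → Accepted. (14,10): first 14, satisfies this → Accepted.

Rejected, Accepted, Accepted, Accepted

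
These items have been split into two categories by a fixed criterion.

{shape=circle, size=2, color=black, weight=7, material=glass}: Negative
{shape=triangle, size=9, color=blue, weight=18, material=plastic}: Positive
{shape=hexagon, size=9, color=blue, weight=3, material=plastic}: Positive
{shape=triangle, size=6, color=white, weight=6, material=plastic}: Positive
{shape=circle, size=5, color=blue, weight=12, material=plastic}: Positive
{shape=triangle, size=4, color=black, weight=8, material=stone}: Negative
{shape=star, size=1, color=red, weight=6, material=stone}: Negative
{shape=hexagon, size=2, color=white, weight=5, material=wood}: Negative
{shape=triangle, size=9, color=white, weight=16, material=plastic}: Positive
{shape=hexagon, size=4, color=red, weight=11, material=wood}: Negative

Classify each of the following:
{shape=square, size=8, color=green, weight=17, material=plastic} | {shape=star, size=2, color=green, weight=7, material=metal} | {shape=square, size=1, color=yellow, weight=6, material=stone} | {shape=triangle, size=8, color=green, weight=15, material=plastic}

Every 'Positive' example satisfies: material is plastic. None of the 'Negative' examples do.
Positive: {shape=square, size=8, color=green, weight=17, material=plastic}, since material is plastic. Negative: {shape=star, size=2, color=green, weight=7, material=metal}, since material is metal. Negative: {shape=square, size=1, color=yellow, weight=6, material=stone}, since material is stone. Positive: {shape=triangle, size=8, color=green, weight=15, material=plastic}, since material is plastic.

Positive, Negative, Negative, Positive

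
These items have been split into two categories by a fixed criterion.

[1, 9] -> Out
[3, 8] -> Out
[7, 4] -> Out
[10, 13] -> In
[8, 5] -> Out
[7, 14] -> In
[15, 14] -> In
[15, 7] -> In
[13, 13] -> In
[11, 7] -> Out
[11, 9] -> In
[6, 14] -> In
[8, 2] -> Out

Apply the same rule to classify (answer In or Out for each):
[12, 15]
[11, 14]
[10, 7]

In, In, Out

Rule: sum ≥ 20. This holds for each 'In' example and fails for each 'Out' one.
In: [12, 15], since 12+15 = 27. In: [11, 14], since 11+14 = 25. Out: [10, 7], since 10+7 = 17.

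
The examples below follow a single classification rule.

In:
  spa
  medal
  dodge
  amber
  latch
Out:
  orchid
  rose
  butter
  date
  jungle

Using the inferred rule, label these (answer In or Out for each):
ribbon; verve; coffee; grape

Out, In, Out, In

Rule: odd length. This holds for each 'In' example and fails for each 'Out' one.
ribbon — length 6, hence Out.
verve — length 5, hence In.
coffee — length 6, hence Out.
grape — length 5, hence In.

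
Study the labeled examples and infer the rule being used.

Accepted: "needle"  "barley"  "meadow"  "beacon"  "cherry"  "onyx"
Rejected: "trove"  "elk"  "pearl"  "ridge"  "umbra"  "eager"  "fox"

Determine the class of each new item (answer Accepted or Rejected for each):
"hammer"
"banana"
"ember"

Accepted, Accepted, Rejected

Every 'Accepted' example satisfies: even length. None of the 'Rejected' examples do.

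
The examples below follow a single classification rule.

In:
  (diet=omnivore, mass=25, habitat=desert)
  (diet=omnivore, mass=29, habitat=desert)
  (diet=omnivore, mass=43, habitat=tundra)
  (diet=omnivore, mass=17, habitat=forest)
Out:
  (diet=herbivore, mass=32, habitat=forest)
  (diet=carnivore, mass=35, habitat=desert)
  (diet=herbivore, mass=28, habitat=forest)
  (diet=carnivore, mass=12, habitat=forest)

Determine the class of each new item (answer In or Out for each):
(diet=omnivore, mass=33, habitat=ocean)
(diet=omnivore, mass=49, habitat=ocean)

In, In

The classifier is using: diet is omnivore.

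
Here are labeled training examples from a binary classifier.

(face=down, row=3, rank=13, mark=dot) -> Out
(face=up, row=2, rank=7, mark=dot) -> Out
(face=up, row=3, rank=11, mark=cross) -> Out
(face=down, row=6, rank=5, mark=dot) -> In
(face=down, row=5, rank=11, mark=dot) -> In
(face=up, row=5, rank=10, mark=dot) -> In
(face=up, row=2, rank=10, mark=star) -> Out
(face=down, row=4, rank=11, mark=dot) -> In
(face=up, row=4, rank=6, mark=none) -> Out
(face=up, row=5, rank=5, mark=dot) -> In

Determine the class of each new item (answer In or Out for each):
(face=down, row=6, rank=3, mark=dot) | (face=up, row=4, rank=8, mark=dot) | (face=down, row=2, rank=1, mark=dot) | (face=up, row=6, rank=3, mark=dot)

In, In, Out, In

The pattern is that an item is 'In' exactly when: mark is dot AND row ≥ 4.
(face=down, row=6, rank=3, mark=dot): mark is dot, row = 6 — satisfies this, so In. (face=up, row=4, rank=8, mark=dot): mark is dot, row = 4 — satisfies this, so In. (face=down, row=2, rank=1, mark=dot): mark is dot, row = 2 — does not pass, so Out. (face=up, row=6, rank=3, mark=dot): mark is dot, row = 6 — satisfies this, so In.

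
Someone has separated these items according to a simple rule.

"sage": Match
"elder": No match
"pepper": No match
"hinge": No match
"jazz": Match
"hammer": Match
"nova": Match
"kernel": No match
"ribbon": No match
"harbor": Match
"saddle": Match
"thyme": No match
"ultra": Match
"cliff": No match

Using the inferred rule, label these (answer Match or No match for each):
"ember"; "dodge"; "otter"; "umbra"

No match, No match, No match, Match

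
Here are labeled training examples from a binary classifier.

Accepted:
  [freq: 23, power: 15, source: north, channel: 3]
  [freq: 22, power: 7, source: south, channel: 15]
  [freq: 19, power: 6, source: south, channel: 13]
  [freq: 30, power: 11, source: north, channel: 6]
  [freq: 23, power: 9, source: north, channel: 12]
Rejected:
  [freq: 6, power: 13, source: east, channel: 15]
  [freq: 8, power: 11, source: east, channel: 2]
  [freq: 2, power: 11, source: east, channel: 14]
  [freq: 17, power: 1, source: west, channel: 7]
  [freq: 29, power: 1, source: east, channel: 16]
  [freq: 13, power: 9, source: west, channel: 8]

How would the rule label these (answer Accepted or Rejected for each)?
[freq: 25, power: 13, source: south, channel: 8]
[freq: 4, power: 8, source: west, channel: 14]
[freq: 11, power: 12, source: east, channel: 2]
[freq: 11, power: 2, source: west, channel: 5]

The distinguishing property — source is north OR source is south — holds for all the 'Accepted' cases and none of the 'Rejected' cases.
[freq: 25, power: 13, source: south, channel: 8]: Accepted (source is south). [freq: 4, power: 8, source: west, channel: 14]: Rejected (source is west). [freq: 11, power: 12, source: east, channel: 2]: Rejected (source is east). [freq: 11, power: 2, source: west, channel: 5]: Rejected (source is west).

Accepted, Rejected, Rejected, Rejected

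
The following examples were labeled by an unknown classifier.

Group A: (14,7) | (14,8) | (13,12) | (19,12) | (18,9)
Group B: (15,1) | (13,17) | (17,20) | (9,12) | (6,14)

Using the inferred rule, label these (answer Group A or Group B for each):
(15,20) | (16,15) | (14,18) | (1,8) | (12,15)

The common property of the 'Group A' items is: first > second AND sum ≥ 20. No 'Group B' item has it.
(15,20) → 15 < 20, 15+20 = 35 → Group B.
(16,15) → 16 > 15, 16+15 = 31 → Group A.
(14,18) → 14 < 18, 14+18 = 32 → Group B.
(1,8) → 1 < 8, 1+8 = 9 → Group B.
(12,15) → 12 < 15, 12+15 = 27 → Group B.

Group B, Group A, Group B, Group B, Group B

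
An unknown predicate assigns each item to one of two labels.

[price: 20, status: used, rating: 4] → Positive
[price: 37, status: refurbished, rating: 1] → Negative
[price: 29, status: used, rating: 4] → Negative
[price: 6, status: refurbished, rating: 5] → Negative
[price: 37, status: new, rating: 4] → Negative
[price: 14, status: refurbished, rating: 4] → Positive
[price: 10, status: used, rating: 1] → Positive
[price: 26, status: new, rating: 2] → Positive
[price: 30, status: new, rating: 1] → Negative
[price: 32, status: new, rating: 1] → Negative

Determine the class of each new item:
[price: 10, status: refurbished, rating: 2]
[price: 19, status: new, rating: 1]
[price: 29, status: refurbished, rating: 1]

One predicate separates the groups cleanly: price ≤ 26 AND rating ≤ 4.
[price: 10, status: refurbished, rating: 2] — price = 10, rating = 2, hence Positive.
[price: 19, status: new, rating: 1] — price = 19, rating = 1, hence Positive.
[price: 29, status: refurbished, rating: 1] — price = 29, rating = 1, hence Negative.

Positive, Positive, Negative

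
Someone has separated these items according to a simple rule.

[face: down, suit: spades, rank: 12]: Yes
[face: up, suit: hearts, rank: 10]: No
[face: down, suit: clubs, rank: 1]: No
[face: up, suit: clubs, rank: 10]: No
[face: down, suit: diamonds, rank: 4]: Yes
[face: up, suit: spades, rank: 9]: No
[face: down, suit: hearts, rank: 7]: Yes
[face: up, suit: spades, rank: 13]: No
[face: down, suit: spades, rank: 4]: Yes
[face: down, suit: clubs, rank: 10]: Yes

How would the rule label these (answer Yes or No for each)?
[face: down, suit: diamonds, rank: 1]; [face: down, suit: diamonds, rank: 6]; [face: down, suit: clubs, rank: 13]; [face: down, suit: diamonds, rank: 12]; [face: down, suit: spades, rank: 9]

No, Yes, Yes, Yes, Yes

The distinguishing property — face is down AND rank ≥ 4 — holds for all the 'Yes' cases and none of the 'No' cases.
[face: down, suit: diamonds, rank: 1]: face is down, rank = 1 — fails the rule, so No. [face: down, suit: diamonds, rank: 6]: face is down, rank = 6 — passes, so Yes. [face: down, suit: clubs, rank: 13]: face is down, rank = 13 — passes, so Yes. [face: down, suit: diamonds, rank: 12]: face is down, rank = 12 — passes, so Yes. [face: down, suit: spades, rank: 9]: face is down, rank = 9 — passes, so Yes.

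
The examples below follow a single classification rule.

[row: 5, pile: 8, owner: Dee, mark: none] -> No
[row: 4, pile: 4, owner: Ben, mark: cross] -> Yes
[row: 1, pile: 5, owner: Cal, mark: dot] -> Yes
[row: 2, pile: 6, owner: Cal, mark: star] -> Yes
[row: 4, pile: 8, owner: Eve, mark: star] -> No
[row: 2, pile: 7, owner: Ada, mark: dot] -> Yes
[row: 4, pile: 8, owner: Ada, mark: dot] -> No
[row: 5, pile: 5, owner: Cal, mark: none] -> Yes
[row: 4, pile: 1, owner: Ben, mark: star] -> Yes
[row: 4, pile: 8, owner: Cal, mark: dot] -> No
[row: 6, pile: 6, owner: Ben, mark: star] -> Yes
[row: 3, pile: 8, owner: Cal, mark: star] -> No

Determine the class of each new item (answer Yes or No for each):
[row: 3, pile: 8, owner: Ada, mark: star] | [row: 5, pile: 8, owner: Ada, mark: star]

The common property of the 'Yes' items is: pile ≤ 7. No 'No' item has it.
[row: 3, pile: 8, owner: Ada, mark: star] → pile = 8 → No.
[row: 5, pile: 8, owner: Ada, mark: star] → pile = 8 → No.

No, No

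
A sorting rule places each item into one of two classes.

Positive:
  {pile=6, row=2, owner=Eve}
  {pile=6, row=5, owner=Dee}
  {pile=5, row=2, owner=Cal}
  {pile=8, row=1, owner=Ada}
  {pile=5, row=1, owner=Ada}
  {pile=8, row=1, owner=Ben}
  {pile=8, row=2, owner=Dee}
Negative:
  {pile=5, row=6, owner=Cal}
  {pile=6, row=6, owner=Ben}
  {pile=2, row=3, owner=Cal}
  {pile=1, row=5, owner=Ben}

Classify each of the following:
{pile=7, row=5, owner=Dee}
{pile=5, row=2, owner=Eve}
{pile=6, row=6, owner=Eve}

Every 'Positive' example satisfies: row ≤ 5 AND pile ≥ 5. None of the 'Negative' examples do.
{pile=7, row=5, owner=Dee} → row = 5, pile = 7 → Positive.
{pile=5, row=2, owner=Eve} → row = 2, pile = 5 → Positive.
{pile=6, row=6, owner=Eve} → row = 6, pile = 6 → Negative.

Positive, Positive, Negative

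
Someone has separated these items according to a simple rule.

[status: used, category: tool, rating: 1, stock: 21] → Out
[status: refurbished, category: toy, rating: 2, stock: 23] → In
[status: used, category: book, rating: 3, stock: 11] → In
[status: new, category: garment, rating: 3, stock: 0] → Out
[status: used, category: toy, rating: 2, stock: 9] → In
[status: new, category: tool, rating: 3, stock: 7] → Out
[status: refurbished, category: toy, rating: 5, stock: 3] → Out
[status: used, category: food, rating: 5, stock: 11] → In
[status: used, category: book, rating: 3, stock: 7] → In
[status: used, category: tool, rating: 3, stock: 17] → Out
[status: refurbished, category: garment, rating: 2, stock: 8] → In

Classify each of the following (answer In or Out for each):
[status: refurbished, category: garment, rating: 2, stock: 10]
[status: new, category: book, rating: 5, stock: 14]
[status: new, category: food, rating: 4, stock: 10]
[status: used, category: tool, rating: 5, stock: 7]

In, In, In, Out

The rule appears to be: category is not tool AND stock ≥ 7.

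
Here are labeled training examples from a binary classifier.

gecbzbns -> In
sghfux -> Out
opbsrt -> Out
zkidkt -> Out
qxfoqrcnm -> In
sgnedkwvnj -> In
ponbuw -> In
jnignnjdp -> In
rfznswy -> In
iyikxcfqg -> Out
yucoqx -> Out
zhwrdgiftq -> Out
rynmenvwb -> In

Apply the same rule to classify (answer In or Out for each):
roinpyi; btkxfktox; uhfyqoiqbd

In, Out, Out

All 'In' examples share one property — contains 'n' — and every 'Out' example lacks it.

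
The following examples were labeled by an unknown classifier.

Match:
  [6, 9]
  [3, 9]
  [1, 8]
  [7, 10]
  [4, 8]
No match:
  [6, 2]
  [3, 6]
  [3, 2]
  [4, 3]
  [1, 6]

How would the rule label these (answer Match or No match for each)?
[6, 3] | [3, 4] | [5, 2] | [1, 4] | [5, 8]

All 'Match' examples share one property — second ≥ 7 — and every 'No match' example lacks it.
No match: [6, 3], since second 3. No match: [3, 4], since second 4. No match: [5, 2], since second 2. No match: [1, 4], since second 4. Match: [5, 8], since second 8.

No match, No match, No match, No match, Match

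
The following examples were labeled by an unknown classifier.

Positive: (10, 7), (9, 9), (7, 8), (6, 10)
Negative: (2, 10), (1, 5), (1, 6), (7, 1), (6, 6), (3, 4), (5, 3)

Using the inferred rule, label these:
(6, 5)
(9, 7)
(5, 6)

The simplest hypothesis consistent with all the labels is: sum ≥ 15.
Negative: (6, 5), since 6+5 = 11.
Positive: (9, 7), since 9+7 = 16.
Negative: (5, 6), since 5+6 = 11.

Negative, Positive, Negative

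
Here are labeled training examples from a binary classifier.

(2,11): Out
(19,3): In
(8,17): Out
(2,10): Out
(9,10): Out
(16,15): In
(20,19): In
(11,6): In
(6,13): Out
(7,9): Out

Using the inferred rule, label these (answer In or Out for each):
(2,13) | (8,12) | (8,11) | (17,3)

Out, Out, Out, In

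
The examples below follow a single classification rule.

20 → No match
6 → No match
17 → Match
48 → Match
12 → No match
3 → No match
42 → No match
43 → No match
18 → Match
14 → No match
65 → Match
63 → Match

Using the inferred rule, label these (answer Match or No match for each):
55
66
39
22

Match, Match, Match, No match

'Match' ⟺ digit sum ≥ 8.
Match: 55, since digit sum 5+5 = 10. Match: 66, since digit sum 6+6 = 12. Match: 39, since digit sum 3+9 = 12. No match: 22, since digit sum 2+2 = 4.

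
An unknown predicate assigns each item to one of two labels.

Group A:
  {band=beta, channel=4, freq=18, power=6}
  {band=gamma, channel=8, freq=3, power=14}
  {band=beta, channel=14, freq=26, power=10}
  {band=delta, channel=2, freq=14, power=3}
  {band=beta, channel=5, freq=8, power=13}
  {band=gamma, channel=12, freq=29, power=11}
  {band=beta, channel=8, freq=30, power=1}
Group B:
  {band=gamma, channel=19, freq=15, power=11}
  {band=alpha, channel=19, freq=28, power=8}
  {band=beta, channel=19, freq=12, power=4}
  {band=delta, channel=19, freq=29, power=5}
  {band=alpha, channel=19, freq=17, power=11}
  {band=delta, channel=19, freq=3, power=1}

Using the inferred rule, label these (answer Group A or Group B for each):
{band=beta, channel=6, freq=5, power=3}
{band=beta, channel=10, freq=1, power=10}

Group A, Group A

All 'Group A' examples share one property — channel ≤ 14 — and every 'Group B' example lacks it.
{band=beta, channel=6, freq=5, power=3}: channel = 6 — passes, so Group A.
{band=beta, channel=10, freq=1, power=10}: channel = 10 — passes, so Group A.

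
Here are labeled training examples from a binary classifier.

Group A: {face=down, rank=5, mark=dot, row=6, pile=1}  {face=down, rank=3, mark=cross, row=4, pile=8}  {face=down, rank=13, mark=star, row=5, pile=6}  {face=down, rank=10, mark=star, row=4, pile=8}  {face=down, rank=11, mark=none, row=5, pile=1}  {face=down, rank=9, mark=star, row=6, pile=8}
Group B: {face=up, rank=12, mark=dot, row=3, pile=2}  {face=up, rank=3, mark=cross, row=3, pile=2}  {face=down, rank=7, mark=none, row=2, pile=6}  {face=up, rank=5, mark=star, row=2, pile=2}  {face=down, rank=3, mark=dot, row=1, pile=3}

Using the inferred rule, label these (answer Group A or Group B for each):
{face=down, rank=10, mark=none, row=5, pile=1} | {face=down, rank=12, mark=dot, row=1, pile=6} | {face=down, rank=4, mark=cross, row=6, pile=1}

A rule that fits every label: row ≥ 4 — true of each 'Group A' example, false of each 'Group B' one.
Group A: {face=down, rank=10, mark=none, row=5, pile=1}, since row = 5. Group B: {face=down, rank=12, mark=dot, row=1, pile=6}, since row = 1. Group A: {face=down, rank=4, mark=cross, row=6, pile=1}, since row = 6.

Group A, Group B, Group A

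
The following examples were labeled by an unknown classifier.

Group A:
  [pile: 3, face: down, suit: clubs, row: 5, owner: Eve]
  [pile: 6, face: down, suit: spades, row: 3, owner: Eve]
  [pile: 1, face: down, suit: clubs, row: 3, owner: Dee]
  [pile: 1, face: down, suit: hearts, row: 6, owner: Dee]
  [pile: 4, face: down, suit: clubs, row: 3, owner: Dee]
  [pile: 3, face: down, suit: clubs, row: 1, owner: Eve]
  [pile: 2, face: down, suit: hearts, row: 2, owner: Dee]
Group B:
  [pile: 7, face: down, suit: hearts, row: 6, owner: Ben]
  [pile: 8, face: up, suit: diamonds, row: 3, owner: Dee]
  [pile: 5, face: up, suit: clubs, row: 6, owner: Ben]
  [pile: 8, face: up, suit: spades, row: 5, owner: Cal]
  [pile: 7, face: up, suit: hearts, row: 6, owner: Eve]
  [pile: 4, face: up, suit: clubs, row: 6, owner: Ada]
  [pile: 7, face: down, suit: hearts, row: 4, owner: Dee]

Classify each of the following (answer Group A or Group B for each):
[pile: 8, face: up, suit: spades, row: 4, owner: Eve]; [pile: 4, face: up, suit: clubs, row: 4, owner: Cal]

Group B, Group B

The simplest hypothesis consistent with all the labels is: face is down AND pile ≤ 6.
[pile: 8, face: up, suit: spades, row: 4, owner: Eve]: face is up, pile = 8 — doesn't match, so Group B.
[pile: 4, face: up, suit: clubs, row: 4, owner: Cal]: face is up, pile = 4 — doesn't match, so Group B.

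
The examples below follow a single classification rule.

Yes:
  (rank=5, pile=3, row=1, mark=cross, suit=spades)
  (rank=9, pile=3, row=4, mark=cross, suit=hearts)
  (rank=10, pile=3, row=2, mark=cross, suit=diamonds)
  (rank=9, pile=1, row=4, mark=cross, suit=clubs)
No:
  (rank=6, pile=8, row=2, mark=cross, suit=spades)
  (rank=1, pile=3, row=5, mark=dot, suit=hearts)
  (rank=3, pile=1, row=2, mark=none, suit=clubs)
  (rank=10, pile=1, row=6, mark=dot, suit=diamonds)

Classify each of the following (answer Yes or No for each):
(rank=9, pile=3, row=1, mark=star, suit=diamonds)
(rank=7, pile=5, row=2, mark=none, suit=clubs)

No, No

Every 'Yes' example satisfies: mark is cross AND pile ≤ 3. None of the 'No' examples do.
(rank=9, pile=3, row=1, mark=star, suit=diamonds): mark is star, pile = 3, lacks this property → No.
(rank=7, pile=5, row=2, mark=none, suit=clubs): mark is none, pile = 5, lacks this property → No.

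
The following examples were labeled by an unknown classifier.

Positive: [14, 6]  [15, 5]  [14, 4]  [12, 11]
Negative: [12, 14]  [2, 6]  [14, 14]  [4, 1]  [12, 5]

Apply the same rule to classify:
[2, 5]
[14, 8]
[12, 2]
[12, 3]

Every 'Positive' example satisfies: first > second AND sum ≥ 18. None of the 'Negative' examples do.
Negative: [2, 5], since 2 < 5, 2+5 = 7.
Positive: [14, 8], since 14 > 8, 14+8 = 22.
Negative: [12, 2], since 12 > 2, 12+2 = 14.
Negative: [12, 3], since 12 > 3, 12+3 = 15.

Negative, Positive, Negative, Negative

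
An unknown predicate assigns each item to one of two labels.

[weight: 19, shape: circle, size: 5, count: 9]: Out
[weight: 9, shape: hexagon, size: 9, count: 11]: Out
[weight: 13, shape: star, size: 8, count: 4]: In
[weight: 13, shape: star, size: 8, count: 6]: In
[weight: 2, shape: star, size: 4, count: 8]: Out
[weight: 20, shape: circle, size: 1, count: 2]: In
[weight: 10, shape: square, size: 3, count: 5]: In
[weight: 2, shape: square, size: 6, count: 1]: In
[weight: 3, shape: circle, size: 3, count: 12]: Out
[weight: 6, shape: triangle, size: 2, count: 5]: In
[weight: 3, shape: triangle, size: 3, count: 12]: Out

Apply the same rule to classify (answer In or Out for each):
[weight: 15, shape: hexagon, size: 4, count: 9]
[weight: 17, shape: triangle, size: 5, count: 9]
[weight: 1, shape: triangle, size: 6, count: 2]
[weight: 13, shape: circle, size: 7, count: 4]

A rule that fits every label: count ≤ 6 — true of each 'In' example, false of each 'Out' one.
[weight: 15, shape: hexagon, size: 4, count: 9]: count = 9, doesn't qualify → Out. [weight: 17, shape: triangle, size: 5, count: 9]: count = 9, doesn't qualify → Out. [weight: 1, shape: triangle, size: 6, count: 2]: count = 2, meets the rule → In. [weight: 13, shape: circle, size: 7, count: 4]: count = 4, meets the rule → In.

Out, Out, In, In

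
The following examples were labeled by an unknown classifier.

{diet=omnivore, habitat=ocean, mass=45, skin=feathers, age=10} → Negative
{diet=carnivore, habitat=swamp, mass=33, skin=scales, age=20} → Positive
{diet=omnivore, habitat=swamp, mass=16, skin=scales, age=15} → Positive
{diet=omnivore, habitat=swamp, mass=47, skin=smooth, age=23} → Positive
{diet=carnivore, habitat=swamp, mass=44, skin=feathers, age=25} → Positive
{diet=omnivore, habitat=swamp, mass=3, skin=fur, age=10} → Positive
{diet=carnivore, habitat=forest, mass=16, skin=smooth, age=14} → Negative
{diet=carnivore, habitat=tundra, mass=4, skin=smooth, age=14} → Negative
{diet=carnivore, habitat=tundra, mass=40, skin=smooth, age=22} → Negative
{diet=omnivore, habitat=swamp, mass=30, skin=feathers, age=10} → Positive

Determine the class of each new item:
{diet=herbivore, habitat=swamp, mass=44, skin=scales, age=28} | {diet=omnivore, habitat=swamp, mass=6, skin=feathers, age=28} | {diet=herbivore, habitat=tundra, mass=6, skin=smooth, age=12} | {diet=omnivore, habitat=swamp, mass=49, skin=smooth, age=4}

Checking candidate rules against both groups, what survives is: habitat is swamp.
{diet=herbivore, habitat=swamp, mass=44, skin=scales, age=28} → habitat is swamp → Positive. {diet=omnivore, habitat=swamp, mass=6, skin=feathers, age=28} → habitat is swamp → Positive. {diet=herbivore, habitat=tundra, mass=6, skin=smooth, age=12} → habitat is tundra → Negative. {diet=omnivore, habitat=swamp, mass=49, skin=smooth, age=4} → habitat is swamp → Positive.

Positive, Positive, Negative, Positive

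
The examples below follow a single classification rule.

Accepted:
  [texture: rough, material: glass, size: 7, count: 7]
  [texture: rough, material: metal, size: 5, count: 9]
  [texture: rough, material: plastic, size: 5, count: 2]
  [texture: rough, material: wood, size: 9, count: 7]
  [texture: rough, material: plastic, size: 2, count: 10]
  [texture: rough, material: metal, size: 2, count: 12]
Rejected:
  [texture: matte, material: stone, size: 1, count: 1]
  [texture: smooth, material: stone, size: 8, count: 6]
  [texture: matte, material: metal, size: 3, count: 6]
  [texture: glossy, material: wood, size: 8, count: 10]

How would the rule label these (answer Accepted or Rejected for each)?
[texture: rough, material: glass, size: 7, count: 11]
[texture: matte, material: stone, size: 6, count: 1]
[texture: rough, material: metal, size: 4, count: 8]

Accepted, Rejected, Accepted

'Accepted' ⟺ texture is rough.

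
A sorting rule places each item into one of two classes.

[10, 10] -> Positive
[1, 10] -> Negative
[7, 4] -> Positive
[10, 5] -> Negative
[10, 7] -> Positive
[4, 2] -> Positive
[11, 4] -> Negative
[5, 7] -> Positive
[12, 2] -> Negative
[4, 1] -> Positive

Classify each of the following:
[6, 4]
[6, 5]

Positive, Positive

A rule that fits every label: |first − second| ≤ 3 — true of each 'Positive' example, false of each 'Negative' one.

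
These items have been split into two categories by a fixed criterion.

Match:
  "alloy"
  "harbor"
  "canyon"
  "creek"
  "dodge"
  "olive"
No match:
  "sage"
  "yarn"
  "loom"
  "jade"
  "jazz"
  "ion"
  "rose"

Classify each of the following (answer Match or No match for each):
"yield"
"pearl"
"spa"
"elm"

The rule appears to be: length ≥ 5.
"yield" → length 5 → Match. "pearl" → length 5 → Match. "spa" → length 3 → No match. "elm" → length 3 → No match.

Match, Match, No match, No match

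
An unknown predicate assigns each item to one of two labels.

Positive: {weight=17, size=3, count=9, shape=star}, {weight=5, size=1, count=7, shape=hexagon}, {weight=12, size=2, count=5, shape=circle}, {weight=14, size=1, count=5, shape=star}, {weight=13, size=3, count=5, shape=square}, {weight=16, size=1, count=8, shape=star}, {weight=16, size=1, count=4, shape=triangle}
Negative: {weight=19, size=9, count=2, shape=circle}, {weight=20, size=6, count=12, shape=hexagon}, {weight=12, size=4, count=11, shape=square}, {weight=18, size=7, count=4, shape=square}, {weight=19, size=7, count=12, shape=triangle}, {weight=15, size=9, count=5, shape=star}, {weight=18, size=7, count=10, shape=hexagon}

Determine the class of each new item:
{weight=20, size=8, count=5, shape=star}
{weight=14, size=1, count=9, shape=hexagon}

The classifier is using: size ≤ 3.
{weight=20, size=8, count=5, shape=star}: size = 8 — fails this test, so Negative. {weight=14, size=1, count=9, shape=hexagon}: size = 1 — has this property, so Positive.

Negative, Positive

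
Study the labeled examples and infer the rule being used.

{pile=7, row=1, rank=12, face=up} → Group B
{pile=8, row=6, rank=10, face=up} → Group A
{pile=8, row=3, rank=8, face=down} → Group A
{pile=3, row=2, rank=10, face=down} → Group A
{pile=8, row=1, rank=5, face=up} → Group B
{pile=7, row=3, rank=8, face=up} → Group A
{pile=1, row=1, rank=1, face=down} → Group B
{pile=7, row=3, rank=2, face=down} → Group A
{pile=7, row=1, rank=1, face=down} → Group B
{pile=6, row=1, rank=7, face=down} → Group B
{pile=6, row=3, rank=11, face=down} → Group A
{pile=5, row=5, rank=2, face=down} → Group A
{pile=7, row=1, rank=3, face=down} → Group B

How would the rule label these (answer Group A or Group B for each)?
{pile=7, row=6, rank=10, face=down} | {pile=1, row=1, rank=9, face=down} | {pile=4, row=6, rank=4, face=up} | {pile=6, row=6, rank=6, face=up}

The classifier is using: row ≥ 2.
{pile=7, row=6, rank=10, face=down} — row = 6, hence Group A.
{pile=1, row=1, rank=9, face=down} — row = 1, hence Group B.
{pile=4, row=6, rank=4, face=up} — row = 6, hence Group A.
{pile=6, row=6, rank=6, face=up} — row = 6, hence Group A.

Group A, Group B, Group A, Group A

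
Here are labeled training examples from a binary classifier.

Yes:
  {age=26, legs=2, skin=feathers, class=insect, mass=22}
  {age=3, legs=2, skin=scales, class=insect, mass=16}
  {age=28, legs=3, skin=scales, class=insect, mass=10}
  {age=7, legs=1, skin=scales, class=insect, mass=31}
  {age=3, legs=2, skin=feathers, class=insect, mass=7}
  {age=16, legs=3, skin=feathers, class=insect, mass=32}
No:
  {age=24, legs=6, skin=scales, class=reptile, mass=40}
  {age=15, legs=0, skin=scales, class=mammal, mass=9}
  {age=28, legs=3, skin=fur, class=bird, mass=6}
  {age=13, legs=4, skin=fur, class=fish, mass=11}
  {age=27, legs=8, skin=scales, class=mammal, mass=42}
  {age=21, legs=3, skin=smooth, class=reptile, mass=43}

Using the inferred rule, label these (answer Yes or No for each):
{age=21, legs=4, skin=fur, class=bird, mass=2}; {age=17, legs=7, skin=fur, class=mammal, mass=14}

Every 'Yes' example satisfies: class is insect. None of the 'No' examples do.
{age=21, legs=4, skin=fur, class=bird, mass=2} → class is bird → No.
{age=17, legs=7, skin=fur, class=mammal, mass=14} → class is mammal → No.

No, No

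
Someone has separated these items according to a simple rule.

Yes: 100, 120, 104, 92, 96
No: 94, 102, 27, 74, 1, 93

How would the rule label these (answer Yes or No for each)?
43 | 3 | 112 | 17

The rule appears to be: multiple of 4.

No, No, Yes, No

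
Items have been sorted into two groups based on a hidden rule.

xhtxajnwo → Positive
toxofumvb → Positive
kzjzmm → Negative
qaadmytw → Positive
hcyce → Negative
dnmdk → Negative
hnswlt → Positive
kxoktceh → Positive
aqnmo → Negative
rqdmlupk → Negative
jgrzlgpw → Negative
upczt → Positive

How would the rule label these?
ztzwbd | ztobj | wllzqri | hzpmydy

Positive, Positive, Negative, Negative

The rule appears to be: contains 't'.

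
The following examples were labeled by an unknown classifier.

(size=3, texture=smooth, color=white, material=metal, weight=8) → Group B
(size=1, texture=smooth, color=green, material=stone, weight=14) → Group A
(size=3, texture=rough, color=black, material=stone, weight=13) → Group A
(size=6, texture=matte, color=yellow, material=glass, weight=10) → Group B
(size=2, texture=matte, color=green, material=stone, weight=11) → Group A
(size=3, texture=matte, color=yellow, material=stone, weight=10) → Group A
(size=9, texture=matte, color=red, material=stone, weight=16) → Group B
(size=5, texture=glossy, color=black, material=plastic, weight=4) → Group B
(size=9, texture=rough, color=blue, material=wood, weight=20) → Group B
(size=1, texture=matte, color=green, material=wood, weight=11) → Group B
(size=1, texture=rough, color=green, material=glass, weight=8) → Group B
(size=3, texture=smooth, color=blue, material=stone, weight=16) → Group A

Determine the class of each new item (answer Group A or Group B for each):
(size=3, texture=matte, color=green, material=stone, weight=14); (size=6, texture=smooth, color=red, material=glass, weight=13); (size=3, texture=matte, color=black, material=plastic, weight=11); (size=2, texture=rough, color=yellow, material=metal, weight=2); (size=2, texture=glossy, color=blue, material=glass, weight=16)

All 'Group A' examples share one property — material is stone AND size ≤ 3 — and every 'Group B' example lacks it.
(size=3, texture=matte, color=green, material=stone, weight=14): Group A (material is stone, size = 3).
(size=6, texture=smooth, color=red, material=glass, weight=13): Group B (material is glass, size = 6).
(size=3, texture=matte, color=black, material=plastic, weight=11): Group B (material is plastic, size = 3).
(size=2, texture=rough, color=yellow, material=metal, weight=2): Group B (material is metal, size = 2).
(size=2, texture=glossy, color=blue, material=glass, weight=16): Group B (material is glass, size = 2).

Group A, Group B, Group B, Group B, Group B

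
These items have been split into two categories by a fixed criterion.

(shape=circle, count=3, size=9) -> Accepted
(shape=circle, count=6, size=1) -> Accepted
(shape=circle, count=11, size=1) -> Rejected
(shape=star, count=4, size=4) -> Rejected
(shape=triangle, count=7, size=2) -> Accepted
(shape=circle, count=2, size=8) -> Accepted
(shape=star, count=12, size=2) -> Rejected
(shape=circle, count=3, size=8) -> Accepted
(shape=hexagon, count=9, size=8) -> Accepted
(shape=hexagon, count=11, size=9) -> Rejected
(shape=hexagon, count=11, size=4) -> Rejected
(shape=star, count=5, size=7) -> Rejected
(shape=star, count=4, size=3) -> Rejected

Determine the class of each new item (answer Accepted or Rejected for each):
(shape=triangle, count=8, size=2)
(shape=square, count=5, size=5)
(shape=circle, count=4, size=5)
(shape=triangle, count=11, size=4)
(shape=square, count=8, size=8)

'Accepted' ⟺ shape is not star AND count ≤ 9.
(shape=triangle, count=8, size=2) — shape is triangle, count = 8, hence Accepted.
(shape=square, count=5, size=5) — shape is square, count = 5, hence Accepted.
(shape=circle, count=4, size=5) — shape is circle, count = 4, hence Accepted.
(shape=triangle, count=11, size=4) — shape is triangle, count = 11, hence Rejected.
(shape=square, count=8, size=8) — shape is square, count = 8, hence Accepted.

Accepted, Accepted, Accepted, Rejected, Accepted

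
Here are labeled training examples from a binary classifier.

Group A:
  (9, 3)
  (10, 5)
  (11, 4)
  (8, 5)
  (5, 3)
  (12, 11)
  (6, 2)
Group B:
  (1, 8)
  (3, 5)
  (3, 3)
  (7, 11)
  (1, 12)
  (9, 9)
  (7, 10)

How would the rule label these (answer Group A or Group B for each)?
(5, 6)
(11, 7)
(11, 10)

Group B, Group A, Group A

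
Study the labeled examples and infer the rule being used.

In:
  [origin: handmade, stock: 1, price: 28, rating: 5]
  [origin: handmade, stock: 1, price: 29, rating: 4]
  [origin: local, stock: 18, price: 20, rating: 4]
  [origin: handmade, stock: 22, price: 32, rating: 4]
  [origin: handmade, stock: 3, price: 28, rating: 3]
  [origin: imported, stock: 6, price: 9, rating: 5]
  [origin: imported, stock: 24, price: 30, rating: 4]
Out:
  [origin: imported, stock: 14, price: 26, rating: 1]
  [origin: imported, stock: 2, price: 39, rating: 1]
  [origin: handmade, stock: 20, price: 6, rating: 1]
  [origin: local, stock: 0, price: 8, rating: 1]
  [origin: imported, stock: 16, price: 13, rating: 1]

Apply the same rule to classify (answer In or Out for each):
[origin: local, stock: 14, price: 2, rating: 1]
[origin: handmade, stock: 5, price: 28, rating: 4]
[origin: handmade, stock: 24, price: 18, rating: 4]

Out, In, In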